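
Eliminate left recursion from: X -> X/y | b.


Left-recursive alternatives: X/y; non-recursive: b
Introduce X': X -> bX', X' -> /yX' | ε


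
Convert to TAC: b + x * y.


Break into single-operator statements:
t1 = x * y
t2 = b + t1


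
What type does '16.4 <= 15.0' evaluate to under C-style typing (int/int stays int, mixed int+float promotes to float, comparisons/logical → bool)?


Operand types: float <= float
Rule: comparison yields bool
Result type: bool


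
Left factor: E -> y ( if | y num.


Common prefix: 'y'
Factored: E -> y E', E' -> ( if | num


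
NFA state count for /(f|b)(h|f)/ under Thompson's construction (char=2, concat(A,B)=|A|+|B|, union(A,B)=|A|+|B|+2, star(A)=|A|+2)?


Syntax tree has 4 char leaf(s), 2 union(s), 0 star(s)
chars contribute 4×2 = 8; each union adds +2; each star adds +2
Total: 8 + 4 + 0 = 12 states


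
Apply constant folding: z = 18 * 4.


18 * 4 = 72 at compile time
Optimized: z = 72


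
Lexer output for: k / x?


Scan left to right, longest-match per lexeme
Tokens: ID(k), OP(/), ID(x)


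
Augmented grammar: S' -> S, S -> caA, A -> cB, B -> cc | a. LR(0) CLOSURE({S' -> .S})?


Start: S' -> .S
For each item with dot before a nonterminal B, add B -> .γ for every B-production
Closure: [S' -> .S, S -> .caA]


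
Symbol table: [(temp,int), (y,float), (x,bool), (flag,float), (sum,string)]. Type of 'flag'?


Lookup 'flag' → type float


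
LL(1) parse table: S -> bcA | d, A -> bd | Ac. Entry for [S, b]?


For [S, b]: 'b' ∈ FIRST(bcA)
Entry: S -> bcA


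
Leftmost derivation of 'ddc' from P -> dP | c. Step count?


Derivation: P => dP => ddP => ddc
Steps: 3


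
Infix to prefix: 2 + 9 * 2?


'*' binds tighter: tree is (+ 2 (* 9 2))
Prefix: + 2 * 9 2


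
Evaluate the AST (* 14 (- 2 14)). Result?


Evaluate inner: (- 2 14) = -12
Evaluate root: (* 14 -12) = -168
Result: -168


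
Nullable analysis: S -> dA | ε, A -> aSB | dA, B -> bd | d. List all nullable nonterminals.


A nonterminal is nullable iff some alternative derives ε (directly, or every symbol in it is nullable)
Nullable: {S}


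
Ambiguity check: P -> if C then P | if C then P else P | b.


dangling else: 'if C then if C then b else b' parses two ways
Ambiguous


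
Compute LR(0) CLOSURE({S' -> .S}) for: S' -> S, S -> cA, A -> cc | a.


Start: S' -> .S
For each item with dot before a nonterminal B, add B -> .γ for every B-production
Closure: [S' -> .S, S -> .cA]


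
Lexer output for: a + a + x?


Scan left to right, longest-match per lexeme
Tokens: ID(a), OP(+), ID(a), OP(+), ID(x)


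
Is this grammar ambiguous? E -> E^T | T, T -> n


precedence layered via separate nonterminal T: deterministic
Unambiguous


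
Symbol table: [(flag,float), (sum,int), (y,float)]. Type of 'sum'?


Lookup 'sum' → type int


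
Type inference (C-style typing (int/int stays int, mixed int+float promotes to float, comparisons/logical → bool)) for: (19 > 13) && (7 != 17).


Operand types: bool && bool
Rule: logical operators take bool operands and yield bool
Result type: bool


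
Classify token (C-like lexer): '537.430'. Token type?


Pattern: digits with a decimal point
Type: FLOAT_LITERAL


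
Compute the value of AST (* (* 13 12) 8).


Evaluate inner: (* 13 12) = 156
Evaluate root: (* 156 8) = 1248
Result: 1248


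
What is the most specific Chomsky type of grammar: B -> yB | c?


Right-linear: every RHS is a terminal or a terminal followed by one nonterminal
Classification: Type 3 (Regular)


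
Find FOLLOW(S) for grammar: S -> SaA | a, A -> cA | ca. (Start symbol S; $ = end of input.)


$ ∈ FOLLOW(S). For each A -> αBβ: add FIRST(β)\{ε} to FOLLOW(B); if β nullable, add FOLLOW(A).
FOLLOW(S) = {$, a}


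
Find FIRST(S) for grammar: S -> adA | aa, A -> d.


Per alternative of S: FIRST(adA) = {a}; FIRST(aa) = {a}
FIRST(S) = {a}


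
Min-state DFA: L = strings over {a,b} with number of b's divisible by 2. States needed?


Track (count of b) mod 2: states 0..1, accept at 0
Minimal DFA: 2 states


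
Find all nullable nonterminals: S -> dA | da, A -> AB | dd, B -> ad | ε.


A nonterminal is nullable iff some alternative derives ε (directly, or every symbol in it is nullable)
Nullable: {B}


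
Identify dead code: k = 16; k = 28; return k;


first assignment to k is overwritten before any read
Dead: 'k = 16'


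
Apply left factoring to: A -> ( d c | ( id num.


Common prefix: '('
Factored: A -> ( A', A' -> d c | id num


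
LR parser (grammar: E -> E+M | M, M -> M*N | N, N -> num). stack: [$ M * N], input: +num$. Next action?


handle 'M*N' on top
Action: reduce (M -> M*N)


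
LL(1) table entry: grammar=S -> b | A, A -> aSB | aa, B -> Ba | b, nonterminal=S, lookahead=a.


For [S, a]: 'a' ∈ FIRST(A)
Entry: S -> A


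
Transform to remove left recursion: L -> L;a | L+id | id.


Left-recursive alternatives: L;a, L+id; non-recursive: id
Introduce L': L -> idL', L' -> ;aL' | +idL' | ε


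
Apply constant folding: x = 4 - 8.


4 - 8 = -4 at compile time
Optimized: x = -4


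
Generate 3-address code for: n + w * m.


Break into single-operator statements:
t1 = w * m
t2 = n + t1


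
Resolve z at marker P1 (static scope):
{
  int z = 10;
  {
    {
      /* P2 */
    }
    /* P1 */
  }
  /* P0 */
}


P1's block does not declare z; resolves to the enclosing declaration at depth 0
z = 10


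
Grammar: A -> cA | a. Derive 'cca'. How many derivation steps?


Derivation: A => cA => ccA => cca
Steps: 3


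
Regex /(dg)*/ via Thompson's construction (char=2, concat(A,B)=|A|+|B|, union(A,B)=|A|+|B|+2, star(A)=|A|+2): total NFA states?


Syntax tree has 2 char leaf(s), 0 union(s), 1 star(s)
chars contribute 2×2 = 4; each union adds +2; each star adds +2
Total: 4 + 0 + 2 = 6 states


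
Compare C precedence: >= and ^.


'>=' is relational (level 7); '^' is bitwise XOR (level 4)
Higher level binds tighter
'>=' has higher precedence than '^'


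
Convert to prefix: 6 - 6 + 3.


left-to-right (same/higher precedence on left): tree is (+ (- 6 6) 3)
Prefix: + - 6 6 3


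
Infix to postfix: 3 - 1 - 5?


Left to right (same or higher precedence on left)
Postfix: 3 1 - 5 -


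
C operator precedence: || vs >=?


'>=' is relational (level 7); '||' is logical OR (level 1)
Higher level binds tighter
'>=' has higher precedence than '||'


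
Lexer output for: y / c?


Scan left to right, longest-match per lexeme
Tokens: ID(y), OP(/), ID(c)


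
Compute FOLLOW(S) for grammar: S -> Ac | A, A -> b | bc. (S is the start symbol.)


$ ∈ FOLLOW(S). For each A -> αBβ: add FIRST(β)\{ε} to FOLLOW(B); if β nullable, add FOLLOW(A).
FOLLOW(S) = {$}


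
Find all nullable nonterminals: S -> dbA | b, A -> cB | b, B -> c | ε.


A nonterminal is nullable iff some alternative derives ε (directly, or every symbol in it is nullable)
Nullable: {B}


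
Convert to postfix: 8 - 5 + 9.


Left to right (same or higher precedence on left)
Postfix: 8 5 - 9 +


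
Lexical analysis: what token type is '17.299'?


Pattern: digits with a decimal point
Type: FLOAT_LITERAL


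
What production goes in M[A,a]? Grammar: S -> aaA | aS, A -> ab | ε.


For [A, a]: 'a' ∈ FIRST(ab)
Entry: A -> ab


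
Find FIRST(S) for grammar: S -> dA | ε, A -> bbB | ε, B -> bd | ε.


Per alternative of S: FIRST(dA) = {d}; FIRST(ε) = {ε}
FIRST(S) = {d, ε}


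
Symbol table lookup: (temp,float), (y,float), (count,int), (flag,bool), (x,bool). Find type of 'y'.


Lookup 'y' → type float


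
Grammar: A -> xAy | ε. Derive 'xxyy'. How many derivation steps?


Derivation: A => xAy => xxAyy => xxyy
Steps: 3


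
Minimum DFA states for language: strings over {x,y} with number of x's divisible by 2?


Track (count of x) mod 2: states 0..1, accept at 0
Minimal DFA: 2 states


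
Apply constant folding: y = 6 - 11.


6 - 11 = -5 at compile time
Optimized: y = -5


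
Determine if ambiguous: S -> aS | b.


right-linear, alternatives start with distinct terminals 'a' vs 'b': unique leftmost derivation
Unambiguous


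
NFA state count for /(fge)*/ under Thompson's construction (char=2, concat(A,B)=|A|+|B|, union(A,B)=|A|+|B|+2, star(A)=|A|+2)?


Syntax tree has 3 char leaf(s), 0 union(s), 1 star(s)
chars contribute 3×2 = 6; each union adds +2; each star adds +2
Total: 6 + 0 + 2 = 8 states


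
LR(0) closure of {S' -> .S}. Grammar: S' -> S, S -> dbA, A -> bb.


Start: S' -> .S
For each item with dot before a nonterminal B, add B -> .γ for every B-production
Closure: [S' -> .S, S -> .dbA]


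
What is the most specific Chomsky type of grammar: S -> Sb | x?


Left-linear: every RHS is a terminal or one nonterminal followed by a terminal
Classification: Type 3 (Regular)


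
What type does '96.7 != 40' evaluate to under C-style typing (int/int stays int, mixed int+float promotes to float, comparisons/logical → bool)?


Operand types: float != int
Rule: comparison yields bool
Result type: bool


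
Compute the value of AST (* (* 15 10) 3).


Evaluate inner: (* 15 10) = 150
Evaluate root: (* 150 3) = 450
Result: 450


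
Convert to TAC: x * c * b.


Break into single-operator statements:
t1 = x * c
t2 = t1 * b


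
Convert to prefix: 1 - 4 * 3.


'*' binds tighter: tree is (- 1 (* 4 3))
Prefix: - 1 * 4 3


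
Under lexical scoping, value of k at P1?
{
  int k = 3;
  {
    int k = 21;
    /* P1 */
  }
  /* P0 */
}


k declared in the same block as P1
k = 21


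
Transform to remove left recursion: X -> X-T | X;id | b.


Left-recursive alternatives: X-T, X;id; non-recursive: b
Introduce X': X -> bX', X' -> -TX' | ;idX' | ε


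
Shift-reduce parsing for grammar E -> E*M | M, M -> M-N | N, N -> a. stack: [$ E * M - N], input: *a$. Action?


handle 'M-N' on top
Action: reduce (M -> M-N)


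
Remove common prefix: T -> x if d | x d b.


Common prefix: 'x'
Factored: T -> x T', T' -> if d | d b


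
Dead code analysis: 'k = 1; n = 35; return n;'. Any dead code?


k is assigned but never read
Dead: 'k = 1'


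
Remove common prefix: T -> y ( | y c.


Common prefix: 'y'
Factored: T -> y T', T' -> ( | c


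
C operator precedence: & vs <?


'<' is relational (level 7); '&' is bitwise AND (level 5)
Higher level binds tighter
'<' has higher precedence than '&'


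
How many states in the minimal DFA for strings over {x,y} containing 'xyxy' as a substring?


KMP-style automaton: 4 progress states + 1 absorbing accept = 5
Minimal DFA: 5 states


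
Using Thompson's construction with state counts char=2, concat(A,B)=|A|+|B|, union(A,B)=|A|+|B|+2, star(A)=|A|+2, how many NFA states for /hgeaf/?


Syntax tree has 5 char leaf(s), 0 union(s), 0 star(s)
chars contribute 5×2 = 10; each union adds +2; each star adds +2
Total: 10 + 0 + 0 = 10 states


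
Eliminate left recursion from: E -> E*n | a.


Left-recursive alternatives: E*n; non-recursive: a
Introduce E': E -> aE', E' -> *nE' | ε


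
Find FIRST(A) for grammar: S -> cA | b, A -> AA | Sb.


Per alternative of A: FIRST(AA) = {b, c}; FIRST(Sb) = {b, c}
FIRST(A) = {b, c}


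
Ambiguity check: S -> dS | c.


right-linear, alternatives start with distinct terminals 'd' vs 'c': unique leftmost derivation
Unambiguous


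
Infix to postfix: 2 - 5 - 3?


Left to right (same or higher precedence on left)
Postfix: 2 5 - 3 -


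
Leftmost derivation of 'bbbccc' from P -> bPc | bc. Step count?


Derivation: P => bPc => bbPcc => bbbccc
Steps: 3


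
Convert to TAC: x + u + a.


Break into single-operator statements:
t1 = x + u
t2 = t1 + a


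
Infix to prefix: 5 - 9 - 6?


left-to-right (same/higher precedence on left): tree is (- (- 5 9) 6)
Prefix: - - 5 9 6


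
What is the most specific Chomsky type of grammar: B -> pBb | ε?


Single nonterminal LHS, but p^n b^n is not regular
Classification: Type 2 (Context-Free)


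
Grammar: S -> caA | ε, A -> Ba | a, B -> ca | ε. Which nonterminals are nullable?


A nonterminal is nullable iff some alternative derives ε (directly, or every symbol in it is nullable)
Nullable: {B, S}


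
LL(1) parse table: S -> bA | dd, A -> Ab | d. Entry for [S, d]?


For [S, d]: 'd' ∈ FIRST(dd)
Entry: S -> dd


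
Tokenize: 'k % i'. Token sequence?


Scan left to right, longest-match per lexeme
Tokens: ID(k), OP(%), ID(i)


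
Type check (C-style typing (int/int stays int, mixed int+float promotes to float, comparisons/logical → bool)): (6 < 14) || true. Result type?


Operand types: bool || bool
Rule: logical operators take bool operands and yield bool
Result type: bool


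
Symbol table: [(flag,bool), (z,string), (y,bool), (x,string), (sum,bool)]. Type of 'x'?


Lookup 'x' → type string


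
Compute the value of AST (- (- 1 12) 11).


Evaluate inner: (- 1 12) = -11
Evaluate root: (- -11 11) = -22
Result: -22


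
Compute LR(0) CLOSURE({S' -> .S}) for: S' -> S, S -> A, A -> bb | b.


Start: S' -> .S
For each item with dot before a nonterminal B, add B -> .γ for every B-production
Closure: [S' -> .S, S -> .A, A -> .bb, A -> .b]


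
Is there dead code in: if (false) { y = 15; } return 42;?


condition is constant false, so the whole block is unreachable
Dead: 'if (false) { y = 15; }'


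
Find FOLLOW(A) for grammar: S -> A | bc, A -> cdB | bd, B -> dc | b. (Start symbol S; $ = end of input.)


$ ∈ FOLLOW(S). For each A -> αBβ: add FIRST(β)\{ε} to FOLLOW(B); if β nullable, add FOLLOW(A).
FOLLOW(A) = {$}


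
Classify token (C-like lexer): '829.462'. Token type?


Pattern: digits with a decimal point
Type: FLOAT_LITERAL


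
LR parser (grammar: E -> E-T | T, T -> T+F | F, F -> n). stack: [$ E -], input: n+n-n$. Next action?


no handle ('E-' is not any RHS); shift 'n'
Action: shift


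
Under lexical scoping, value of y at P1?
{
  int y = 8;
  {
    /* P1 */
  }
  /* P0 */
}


P1's block does not declare y; resolves to the enclosing declaration at depth 0
y = 8


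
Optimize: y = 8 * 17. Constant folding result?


8 * 17 = 136 at compile time
Optimized: y = 136


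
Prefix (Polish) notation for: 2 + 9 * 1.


'*' binds tighter: tree is (+ 2 (* 9 1))
Prefix: + 2 * 9 1


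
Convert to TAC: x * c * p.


Break into single-operator statements:
t1 = x * c
t2 = t1 * p


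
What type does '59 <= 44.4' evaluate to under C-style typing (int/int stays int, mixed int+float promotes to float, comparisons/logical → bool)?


Operand types: int <= float
Rule: comparison yields bool
Result type: bool


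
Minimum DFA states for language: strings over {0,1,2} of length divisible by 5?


Track length mod 5: states 0..4, accept at 0
Minimal DFA: 5 states


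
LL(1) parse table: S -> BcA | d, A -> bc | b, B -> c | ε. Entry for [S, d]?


For [S, d]: 'd' ∈ FIRST(d)
Entry: S -> d


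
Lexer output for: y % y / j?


Scan left to right, longest-match per lexeme
Tokens: ID(y), OP(%), ID(y), OP(/), ID(j)


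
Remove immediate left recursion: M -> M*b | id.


Left-recursive alternatives: M*b; non-recursive: id
Introduce M': M -> idM', M' -> *bM' | ε


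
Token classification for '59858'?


Pattern: digits only
Type: INTEGER_LITERAL


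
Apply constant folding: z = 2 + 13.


2 + 13 = 15 at compile time
Optimized: z = 15


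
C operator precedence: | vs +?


'+' is additive (level 9); '|' is bitwise OR (level 3)
Higher level binds tighter
'+' has higher precedence than '|'


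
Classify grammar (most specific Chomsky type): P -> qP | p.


Right-linear: every RHS is a terminal or a terminal followed by one nonterminal
Classification: Type 3 (Regular)


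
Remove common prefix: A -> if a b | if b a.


Common prefix: 'if'
Factored: A -> if A', A' -> a b | b a


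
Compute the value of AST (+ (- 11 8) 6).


Evaluate inner: (- 11 8) = 3
Evaluate root: (+ 3 6) = 9
Result: 9


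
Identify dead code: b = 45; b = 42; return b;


first assignment to b is overwritten before any read
Dead: 'b = 45'


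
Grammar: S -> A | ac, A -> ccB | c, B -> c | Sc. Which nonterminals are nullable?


A nonterminal is nullable iff some alternative derives ε (directly, or every symbol in it is nullable)
Nullable: {}


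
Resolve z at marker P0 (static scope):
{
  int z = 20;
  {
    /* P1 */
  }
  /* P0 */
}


z declared in the same block as P0
z = 20


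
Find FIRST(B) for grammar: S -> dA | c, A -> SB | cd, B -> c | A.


Per alternative of B: FIRST(c) = {c}; FIRST(A) = {c, d}
FIRST(B) = {c, d}


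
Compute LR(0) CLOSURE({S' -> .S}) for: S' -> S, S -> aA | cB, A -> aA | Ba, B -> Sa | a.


Start: S' -> .S
For each item with dot before a nonterminal B, add B -> .γ for every B-production
Closure: [S' -> .S, S -> .aA, S -> .cB]


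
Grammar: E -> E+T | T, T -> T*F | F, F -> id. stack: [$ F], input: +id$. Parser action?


'F' (not preceded by T*) is the handle for T -> F
Action: reduce (T -> F)


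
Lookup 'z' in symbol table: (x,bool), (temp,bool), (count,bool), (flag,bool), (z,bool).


Lookup 'z' → type bool


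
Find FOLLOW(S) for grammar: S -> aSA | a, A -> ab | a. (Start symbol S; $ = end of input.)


$ ∈ FOLLOW(S). For each A -> αBβ: add FIRST(β)\{ε} to FOLLOW(B); if β nullable, add FOLLOW(A).
FOLLOW(S) = {$, a}


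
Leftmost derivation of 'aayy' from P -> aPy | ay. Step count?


Derivation: P => aPy => aayy
Steps: 2


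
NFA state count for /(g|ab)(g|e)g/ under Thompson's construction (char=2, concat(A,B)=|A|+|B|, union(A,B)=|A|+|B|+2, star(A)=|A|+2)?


Syntax tree has 6 char leaf(s), 2 union(s), 0 star(s)
chars contribute 6×2 = 12; each union adds +2; each star adds +2
Total: 12 + 4 + 0 = 16 states


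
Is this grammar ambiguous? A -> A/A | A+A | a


'a/a+a' has two parse trees (no precedence encoded between / and +)
Ambiguous


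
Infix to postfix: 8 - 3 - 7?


Left to right (same or higher precedence on left)
Postfix: 8 3 - 7 -


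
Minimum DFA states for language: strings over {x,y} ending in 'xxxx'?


Track the longest suffix of input matching a prefix of 'xxxx': 5 classes (prefixes of length 0..4)
Minimal DFA: 5 states


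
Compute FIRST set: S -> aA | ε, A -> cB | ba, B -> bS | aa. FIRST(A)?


Per alternative of A: FIRST(cB) = {c}; FIRST(ba) = {b}
FIRST(A) = {b, c}


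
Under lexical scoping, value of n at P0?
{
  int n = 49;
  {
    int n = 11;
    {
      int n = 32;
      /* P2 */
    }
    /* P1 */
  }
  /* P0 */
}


n declared in the same block as P0
n = 49


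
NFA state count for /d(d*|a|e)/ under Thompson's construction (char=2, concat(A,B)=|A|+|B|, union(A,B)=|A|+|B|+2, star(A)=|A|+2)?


Syntax tree has 4 char leaf(s), 2 union(s), 1 star(s)
chars contribute 4×2 = 8; each union adds +2; each star adds +2
Total: 8 + 4 + 2 = 14 states


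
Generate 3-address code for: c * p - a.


Break into single-operator statements:
t1 = c * p
t2 = t1 - a


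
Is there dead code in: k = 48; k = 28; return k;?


first assignment to k is overwritten before any read
Dead: 'k = 48'


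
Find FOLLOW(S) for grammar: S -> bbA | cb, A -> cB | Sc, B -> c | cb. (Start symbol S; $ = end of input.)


$ ∈ FOLLOW(S). For each A -> αBβ: add FIRST(β)\{ε} to FOLLOW(B); if β nullable, add FOLLOW(A).
FOLLOW(S) = {$, c}


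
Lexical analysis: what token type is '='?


Pattern: operator symbol
Type: OPERATOR


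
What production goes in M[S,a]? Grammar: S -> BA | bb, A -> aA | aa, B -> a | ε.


For [S, a]: 'a' ∈ FIRST(BA)
Entry: S -> BA


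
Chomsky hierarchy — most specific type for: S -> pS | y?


Right-linear: every RHS is a terminal or a terminal followed by one nonterminal
Classification: Type 3 (Regular)


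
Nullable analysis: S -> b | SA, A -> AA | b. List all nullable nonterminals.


A nonterminal is nullable iff some alternative derives ε (directly, or every symbol in it is nullable)
Nullable: {}


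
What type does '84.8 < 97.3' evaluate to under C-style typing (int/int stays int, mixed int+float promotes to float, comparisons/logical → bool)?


Operand types: float < float
Rule: comparison yields bool
Result type: bool


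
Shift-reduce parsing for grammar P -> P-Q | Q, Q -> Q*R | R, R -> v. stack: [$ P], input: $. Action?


start symbol P on stack, input exhausted
Action: accept


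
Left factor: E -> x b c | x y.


Common prefix: 'x'
Factored: E -> x E', E' -> b c | y


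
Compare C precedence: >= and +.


'+' is additive (level 9); '>=' is relational (level 7)
Higher level binds tighter
'+' has higher precedence than '>='


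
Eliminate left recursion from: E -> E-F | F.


Left-recursive alternatives: E-F; non-recursive: F
Introduce E': E -> FE', E' -> -FE' | ε


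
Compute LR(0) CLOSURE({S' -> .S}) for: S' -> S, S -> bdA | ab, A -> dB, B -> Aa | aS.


Start: S' -> .S
For each item with dot before a nonterminal B, add B -> .γ for every B-production
Closure: [S' -> .S, S -> .bdA, S -> .ab]


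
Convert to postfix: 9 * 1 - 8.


Left to right (same or higher precedence on left)
Postfix: 9 1 * 8 -


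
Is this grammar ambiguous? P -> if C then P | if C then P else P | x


dangling else: 'if C then if C then x else x' parses two ways
Ambiguous


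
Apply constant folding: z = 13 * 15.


13 * 15 = 195 at compile time
Optimized: z = 195


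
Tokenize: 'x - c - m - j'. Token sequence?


Scan left to right, longest-match per lexeme
Tokens: ID(x), OP(-), ID(c), OP(-), ID(m), OP(-), ID(j)


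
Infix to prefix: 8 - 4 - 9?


left-to-right (same/higher precedence on left): tree is (- (- 8 4) 9)
Prefix: - - 8 4 9


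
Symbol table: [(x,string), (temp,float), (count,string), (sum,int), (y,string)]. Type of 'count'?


Lookup 'count' → type string


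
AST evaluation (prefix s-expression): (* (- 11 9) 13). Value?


Evaluate inner: (- 11 9) = 2
Evaluate root: (* 2 13) = 26
Result: 26


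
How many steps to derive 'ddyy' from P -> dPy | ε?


Derivation: P => dPy => ddPyy => ddyy
Steps: 3


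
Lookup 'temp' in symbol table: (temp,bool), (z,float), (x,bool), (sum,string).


Lookup 'temp' → type bool


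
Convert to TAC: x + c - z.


Break into single-operator statements:
t1 = x + c
t2 = t1 - z


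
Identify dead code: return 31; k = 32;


statement follows a return and is unreachable
Dead: 'k = 32'


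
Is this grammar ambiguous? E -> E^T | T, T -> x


precedence layered via separate nonterminal T: deterministic
Unambiguous


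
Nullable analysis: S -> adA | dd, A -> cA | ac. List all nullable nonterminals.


A nonterminal is nullable iff some alternative derives ε (directly, or every symbol in it is nullable)
Nullable: {}


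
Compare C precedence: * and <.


'*' is multiplicative (level 10); '<' is relational (level 7)
Higher level binds tighter
'*' has higher precedence than '<'


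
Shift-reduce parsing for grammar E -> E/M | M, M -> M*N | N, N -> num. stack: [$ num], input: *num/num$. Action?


'num' on top is the handle for N -> num
Action: reduce (N -> num)


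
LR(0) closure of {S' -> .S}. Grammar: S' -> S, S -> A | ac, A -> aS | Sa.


Start: S' -> .S
For each item with dot before a nonterminal B, add B -> .γ for every B-production
Closure: [S' -> .S, S -> .A, S -> .ac, A -> .aS, A -> .Sa]


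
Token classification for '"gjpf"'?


Pattern: double-quoted sequence
Type: STRING_LITERAL


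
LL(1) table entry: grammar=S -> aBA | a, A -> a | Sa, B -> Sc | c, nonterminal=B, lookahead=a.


For [B, a]: 'a' ∈ FIRST(Sc)
Entry: B -> Sc


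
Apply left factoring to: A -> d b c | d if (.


Common prefix: 'd'
Factored: A -> d A', A' -> b c | if (


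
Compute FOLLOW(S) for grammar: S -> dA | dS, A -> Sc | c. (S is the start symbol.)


$ ∈ FOLLOW(S). For each A -> αBβ: add FIRST(β)\{ε} to FOLLOW(B); if β nullable, add FOLLOW(A).
FOLLOW(S) = {$, c}


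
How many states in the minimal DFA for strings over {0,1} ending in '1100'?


Track the longest suffix of input matching a prefix of '1100': 5 classes (prefixes of length 0..4)
Minimal DFA: 5 states


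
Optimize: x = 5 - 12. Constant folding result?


5 - 12 = -7 at compile time
Optimized: x = -7


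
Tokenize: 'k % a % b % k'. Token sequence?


Scan left to right, longest-match per lexeme
Tokens: ID(k), OP(%), ID(a), OP(%), ID(b), OP(%), ID(k)


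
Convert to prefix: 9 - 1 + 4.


left-to-right (same/higher precedence on left): tree is (+ (- 9 1) 4)
Prefix: + - 9 1 4


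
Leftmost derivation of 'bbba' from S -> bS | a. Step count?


Derivation: S => bS => bbS => bbbS => bbba
Steps: 4


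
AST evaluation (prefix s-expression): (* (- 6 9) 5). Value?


Evaluate inner: (- 6 9) = -3
Evaluate root: (* -3 5) = -15
Result: -15


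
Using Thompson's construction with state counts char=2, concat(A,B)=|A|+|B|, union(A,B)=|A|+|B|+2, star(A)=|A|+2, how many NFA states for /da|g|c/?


Syntax tree has 4 char leaf(s), 2 union(s), 0 star(s)
chars contribute 4×2 = 8; each union adds +2; each star adds +2
Total: 8 + 4 + 0 = 12 states


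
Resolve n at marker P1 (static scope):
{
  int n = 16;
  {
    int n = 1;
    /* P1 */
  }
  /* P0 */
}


n declared in the same block as P1
n = 1


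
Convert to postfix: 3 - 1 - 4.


Left to right (same or higher precedence on left)
Postfix: 3 1 - 4 -


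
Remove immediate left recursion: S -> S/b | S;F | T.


Left-recursive alternatives: S/b, S;F; non-recursive: T
Introduce S': S -> TS', S' -> /bS' | ;FS' | ε


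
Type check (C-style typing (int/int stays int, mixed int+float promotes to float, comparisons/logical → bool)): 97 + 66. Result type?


Operand types: int + int
Rule: mixed int/float promotes to float; int/int stays int
Result type: int


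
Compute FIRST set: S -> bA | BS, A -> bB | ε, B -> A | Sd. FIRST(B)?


Per alternative of B: FIRST(A) = {b, ε}; FIRST(Sd) = {b}
FIRST(B) = {b, ε}


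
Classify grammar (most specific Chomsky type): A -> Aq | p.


Left-linear: every RHS is a terminal or one nonterminal followed by a terminal
Classification: Type 3 (Regular)


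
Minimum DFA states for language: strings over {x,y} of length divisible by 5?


Track length mod 5: states 0..4, accept at 0
Minimal DFA: 5 states


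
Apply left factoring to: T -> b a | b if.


Common prefix: 'b'
Factored: T -> b T', T' -> a | if


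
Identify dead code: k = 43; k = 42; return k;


first assignment to k is overwritten before any read
Dead: 'k = 43'


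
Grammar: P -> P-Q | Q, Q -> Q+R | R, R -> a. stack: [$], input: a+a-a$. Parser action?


no handle on stack; shift 'a'
Action: shift


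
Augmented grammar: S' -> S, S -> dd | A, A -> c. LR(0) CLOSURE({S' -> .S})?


Start: S' -> .S
For each item with dot before a nonterminal B, add B -> .γ for every B-production
Closure: [S' -> .S, S -> .dd, S -> .A, A -> .c]


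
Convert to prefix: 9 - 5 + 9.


left-to-right (same/higher precedence on left): tree is (+ (- 9 5) 9)
Prefix: + - 9 5 9


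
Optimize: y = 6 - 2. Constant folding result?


6 - 2 = 4 at compile time
Optimized: y = 4


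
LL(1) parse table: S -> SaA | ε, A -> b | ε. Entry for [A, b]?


For [A, b]: 'b' ∈ FIRST(b)
Entry: A -> b


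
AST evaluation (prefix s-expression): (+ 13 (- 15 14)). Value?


Evaluate inner: (- 15 14) = 1
Evaluate root: (+ 13 1) = 14
Result: 14


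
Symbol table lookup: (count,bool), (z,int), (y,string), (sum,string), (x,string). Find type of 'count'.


Lookup 'count' → type bool


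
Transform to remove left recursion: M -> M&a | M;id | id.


Left-recursive alternatives: M&a, M;id; non-recursive: id
Introduce M': M -> idM', M' -> &aM' | ;idM' | ε


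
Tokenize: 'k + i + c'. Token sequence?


Scan left to right, longest-match per lexeme
Tokens: ID(k), OP(+), ID(i), OP(+), ID(c)


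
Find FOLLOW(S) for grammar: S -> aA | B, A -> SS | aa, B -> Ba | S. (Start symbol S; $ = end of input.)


$ ∈ FOLLOW(S). For each A -> αBβ: add FIRST(β)\{ε} to FOLLOW(B); if β nullable, add FOLLOW(A).
FOLLOW(S) = {$, a}


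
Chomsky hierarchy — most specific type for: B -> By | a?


Left-linear: every RHS is a terminal or one nonterminal followed by a terminal
Classification: Type 3 (Regular)


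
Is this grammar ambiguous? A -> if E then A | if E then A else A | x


dangling else: 'if E then if E then x else x' parses two ways
Ambiguous


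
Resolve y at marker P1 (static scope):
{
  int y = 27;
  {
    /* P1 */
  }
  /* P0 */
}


P1's block does not declare y; resolves to the enclosing declaration at depth 0
y = 27


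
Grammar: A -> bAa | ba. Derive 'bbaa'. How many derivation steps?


Derivation: A => bAa => bbaa
Steps: 2


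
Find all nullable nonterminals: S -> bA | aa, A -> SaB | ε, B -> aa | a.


A nonterminal is nullable iff some alternative derives ε (directly, or every symbol in it is nullable)
Nullable: {A}


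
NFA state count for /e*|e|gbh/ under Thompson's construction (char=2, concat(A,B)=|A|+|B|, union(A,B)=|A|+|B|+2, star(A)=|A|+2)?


Syntax tree has 5 char leaf(s), 2 union(s), 1 star(s)
chars contribute 5×2 = 10; each union adds +2; each star adds +2
Total: 10 + 4 + 2 = 16 states


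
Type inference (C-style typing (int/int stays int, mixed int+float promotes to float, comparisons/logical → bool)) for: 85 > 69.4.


Operand types: int > float
Rule: comparison yields bool
Result type: bool


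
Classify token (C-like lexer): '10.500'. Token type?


Pattern: digits with a decimal point
Type: FLOAT_LITERAL


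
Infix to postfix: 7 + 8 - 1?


Left to right (same or higher precedence on left)
Postfix: 7 8 + 1 -


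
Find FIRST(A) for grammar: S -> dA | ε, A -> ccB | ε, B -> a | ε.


Per alternative of A: FIRST(ccB) = {c}; FIRST(ε) = {ε}
FIRST(A) = {c, ε}


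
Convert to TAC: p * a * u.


Break into single-operator statements:
t1 = p * a
t2 = t1 * u


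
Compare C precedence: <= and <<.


'<<' is shift (level 8); '<=' is relational (level 7)
Higher level binds tighter
'<<' has higher precedence than '<='


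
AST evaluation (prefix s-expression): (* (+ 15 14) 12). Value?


Evaluate inner: (+ 15 14) = 29
Evaluate root: (* 29 12) = 348
Result: 348


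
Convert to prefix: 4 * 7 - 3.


left-to-right (same/higher precedence on left): tree is (- (* 4 7) 3)
Prefix: - * 4 7 3


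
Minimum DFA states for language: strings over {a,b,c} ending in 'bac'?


Track the longest suffix of input matching a prefix of 'bac': 4 classes (prefixes of length 0..3)
Minimal DFA: 4 states


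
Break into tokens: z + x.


Scan left to right, longest-match per lexeme
Tokens: ID(z), OP(+), ID(x)


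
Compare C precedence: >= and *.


'*' is multiplicative (level 10); '>=' is relational (level 7)
Higher level binds tighter
'*' has higher precedence than '>='


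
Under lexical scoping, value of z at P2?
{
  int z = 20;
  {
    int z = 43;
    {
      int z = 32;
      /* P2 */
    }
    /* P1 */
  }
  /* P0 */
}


z declared in the same block as P2
z = 32


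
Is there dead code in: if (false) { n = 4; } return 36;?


condition is constant false, so the whole block is unreachable
Dead: 'if (false) { n = 4; }'


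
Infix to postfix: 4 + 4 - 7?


Left to right (same or higher precedence on left)
Postfix: 4 4 + 7 -


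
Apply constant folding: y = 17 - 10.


17 - 10 = 7 at compile time
Optimized: y = 7


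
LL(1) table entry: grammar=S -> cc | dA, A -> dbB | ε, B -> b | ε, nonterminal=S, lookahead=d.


For [S, d]: 'd' ∈ FIRST(dA)
Entry: S -> dA


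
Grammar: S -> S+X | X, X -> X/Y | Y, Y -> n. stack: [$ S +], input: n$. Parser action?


no handle ('S+' is not any RHS); shift 'n'
Action: shift


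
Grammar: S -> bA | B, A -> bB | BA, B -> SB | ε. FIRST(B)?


Per alternative of B: FIRST(SB) = {b, ε}; FIRST(ε) = {ε}
FIRST(B) = {b, ε}


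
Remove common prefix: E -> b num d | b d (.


Common prefix: 'b'
Factored: E -> b E', E' -> num d | d (


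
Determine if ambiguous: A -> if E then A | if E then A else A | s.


dangling else: 'if E then if E then s else s' parses two ways
Ambiguous


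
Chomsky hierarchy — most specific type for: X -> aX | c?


Right-linear: every RHS is a terminal or a terminal followed by one nonterminal
Classification: Type 3 (Regular)


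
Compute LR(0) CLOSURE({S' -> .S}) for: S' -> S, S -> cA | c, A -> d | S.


Start: S' -> .S
For each item with dot before a nonterminal B, add B -> .γ for every B-production
Closure: [S' -> .S, S -> .cA, S -> .c]


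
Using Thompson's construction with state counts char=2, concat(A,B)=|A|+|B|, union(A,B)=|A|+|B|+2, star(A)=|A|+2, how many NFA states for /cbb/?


Syntax tree has 3 char leaf(s), 0 union(s), 0 star(s)
chars contribute 3×2 = 6; each union adds +2; each star adds +2
Total: 6 + 0 + 0 = 6 states


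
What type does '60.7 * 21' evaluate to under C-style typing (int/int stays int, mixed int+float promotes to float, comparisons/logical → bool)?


Operand types: float * int
Rule: mixed int/float promotes to float; int/int stays int
Result type: float


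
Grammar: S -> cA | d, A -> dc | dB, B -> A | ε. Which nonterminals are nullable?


A nonterminal is nullable iff some alternative derives ε (directly, or every symbol in it is nullable)
Nullable: {B}


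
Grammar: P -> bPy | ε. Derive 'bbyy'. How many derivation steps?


Derivation: P => bPy => bbPyy => bbyy
Steps: 3


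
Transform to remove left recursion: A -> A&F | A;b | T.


Left-recursive alternatives: A&F, A;b; non-recursive: T
Introduce A': A -> TA', A' -> &FA' | ;bA' | ε


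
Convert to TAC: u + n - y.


Break into single-operator statements:
t1 = u + n
t2 = t1 - y


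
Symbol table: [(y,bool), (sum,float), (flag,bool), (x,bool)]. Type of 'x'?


Lookup 'x' → type bool


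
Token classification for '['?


Pattern: delimiter/punctuation
Type: PUNCTUATION


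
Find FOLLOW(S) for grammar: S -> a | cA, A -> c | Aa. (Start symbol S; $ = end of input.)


$ ∈ FOLLOW(S). For each A -> αBβ: add FIRST(β)\{ε} to FOLLOW(B); if β nullable, add FOLLOW(A).
FOLLOW(S) = {$}


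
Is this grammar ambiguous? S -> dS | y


right-linear, alternatives start with distinct terminals 'd' vs 'y': unique leftmost derivation
Unambiguous


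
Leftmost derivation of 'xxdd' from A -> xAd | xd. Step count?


Derivation: A => xAd => xxdd
Steps: 2


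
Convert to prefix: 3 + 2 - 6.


left-to-right (same/higher precedence on left): tree is (- (+ 3 2) 6)
Prefix: - + 3 2 6


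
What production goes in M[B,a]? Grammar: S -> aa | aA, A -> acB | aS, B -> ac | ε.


For [B, a]: 'a' ∈ FIRST(ac)
Entry: B -> ac


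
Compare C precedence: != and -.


'-' is additive (level 9); '!=' is equality (level 6)
Higher level binds tighter
'-' has higher precedence than '!='


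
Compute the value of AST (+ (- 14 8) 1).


Evaluate inner: (- 14 8) = 6
Evaluate root: (+ 6 1) = 7
Result: 7


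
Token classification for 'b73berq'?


Pattern: letter/underscore followed by alphanumerics, not a keyword
Type: IDENTIFIER


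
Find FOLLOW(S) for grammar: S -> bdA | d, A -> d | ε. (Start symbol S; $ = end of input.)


$ ∈ FOLLOW(S). For each A -> αBβ: add FIRST(β)\{ε} to FOLLOW(B); if β nullable, add FOLLOW(A).
FOLLOW(S) = {$}


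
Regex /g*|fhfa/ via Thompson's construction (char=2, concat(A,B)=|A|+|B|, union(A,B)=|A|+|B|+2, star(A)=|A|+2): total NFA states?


Syntax tree has 5 char leaf(s), 1 union(s), 1 star(s)
chars contribute 5×2 = 10; each union adds +2; each star adds +2
Total: 10 + 2 + 2 = 14 states


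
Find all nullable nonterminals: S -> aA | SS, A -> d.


A nonterminal is nullable iff some alternative derives ε (directly, or every symbol in it is nullable)
Nullable: {}


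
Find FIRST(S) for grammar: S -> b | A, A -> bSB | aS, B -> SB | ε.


Per alternative of S: FIRST(b) = {b}; FIRST(A) = {a, b}
FIRST(S) = {a, b}


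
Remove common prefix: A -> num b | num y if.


Common prefix: 'num'
Factored: A -> num A', A' -> b | y if


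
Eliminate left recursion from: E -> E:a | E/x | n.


Left-recursive alternatives: E:a, E/x; non-recursive: n
Introduce E': E -> nE', E' -> :aE' | /xE' | ε


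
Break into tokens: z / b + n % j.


Scan left to right, longest-match per lexeme
Tokens: ID(z), OP(/), ID(b), OP(+), ID(n), OP(%), ID(j)


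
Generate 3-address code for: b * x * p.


Break into single-operator statements:
t1 = b * x
t2 = t1 * p


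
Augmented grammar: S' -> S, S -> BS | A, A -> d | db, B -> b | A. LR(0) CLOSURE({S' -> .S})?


Start: S' -> .S
For each item with dot before a nonterminal B, add B -> .γ for every B-production
Closure: [S' -> .S, S -> .BS, S -> .A, B -> .b, B -> .A, A -> .d, A -> .db]


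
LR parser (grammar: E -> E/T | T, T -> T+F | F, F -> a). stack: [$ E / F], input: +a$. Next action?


'F' (not preceded by T+) is the handle for T -> F
Action: reduce (T -> F)


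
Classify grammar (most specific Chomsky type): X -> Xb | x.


Left-linear: every RHS is a terminal or one nonterminal followed by a terminal
Classification: Type 3 (Regular)


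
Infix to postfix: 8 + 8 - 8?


Left to right (same or higher precedence on left)
Postfix: 8 8 + 8 -


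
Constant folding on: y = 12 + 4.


12 + 4 = 16 at compile time
Optimized: y = 16


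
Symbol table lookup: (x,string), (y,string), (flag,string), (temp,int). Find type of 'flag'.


Lookup 'flag' → type string


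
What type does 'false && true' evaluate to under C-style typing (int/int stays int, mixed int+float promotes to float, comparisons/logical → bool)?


Operand types: bool && bool
Rule: logical operators take bool operands and yield bool
Result type: bool


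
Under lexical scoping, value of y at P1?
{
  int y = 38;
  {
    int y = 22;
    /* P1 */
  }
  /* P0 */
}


y declared in the same block as P1
y = 22


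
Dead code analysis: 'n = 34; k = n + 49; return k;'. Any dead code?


n is read by k's definition; k is returned
No dead code


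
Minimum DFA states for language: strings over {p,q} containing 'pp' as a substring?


KMP-style automaton: 2 progress states + 1 absorbing accept = 3
Minimal DFA: 3 states


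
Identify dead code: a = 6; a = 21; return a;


first assignment to a is overwritten before any read
Dead: 'a = 6'


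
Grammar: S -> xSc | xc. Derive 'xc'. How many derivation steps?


Derivation: S => xc
Steps: 1


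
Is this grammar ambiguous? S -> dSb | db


balanced d^n…b^n: each string has a unique parse
Unambiguous


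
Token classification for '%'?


Pattern: operator symbol
Type: OPERATOR


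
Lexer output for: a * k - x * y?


Scan left to right, longest-match per lexeme
Tokens: ID(a), OP(*), ID(k), OP(-), ID(x), OP(*), ID(y)


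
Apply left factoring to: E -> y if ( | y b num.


Common prefix: 'y'
Factored: E -> y E', E' -> if ( | b num


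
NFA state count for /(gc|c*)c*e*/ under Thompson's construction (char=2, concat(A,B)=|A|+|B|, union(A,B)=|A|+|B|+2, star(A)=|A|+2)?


Syntax tree has 5 char leaf(s), 1 union(s), 3 star(s)
chars contribute 5×2 = 10; each union adds +2; each star adds +2
Total: 10 + 2 + 6 = 18 states
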